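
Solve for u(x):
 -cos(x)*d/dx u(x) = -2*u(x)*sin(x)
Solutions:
 u(x) = C1/cos(x)^2


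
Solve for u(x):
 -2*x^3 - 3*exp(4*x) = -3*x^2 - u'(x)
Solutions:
 u(x) = C1 + x^4/2 - x^3 + 3*exp(4*x)/4


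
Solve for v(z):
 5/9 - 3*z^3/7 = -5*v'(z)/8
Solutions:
 v(z) = C1 + 6*z^4/35 - 8*z/9


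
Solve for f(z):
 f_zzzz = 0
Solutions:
 f(z) = C1 + C2*z + C3*z^2 + C4*z^3


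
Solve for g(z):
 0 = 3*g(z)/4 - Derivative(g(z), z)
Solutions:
 g(z) = C1*exp(3*z/4)


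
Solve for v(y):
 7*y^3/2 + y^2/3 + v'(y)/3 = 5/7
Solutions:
 v(y) = C1 - 21*y^4/8 - y^3/3 + 15*y/7


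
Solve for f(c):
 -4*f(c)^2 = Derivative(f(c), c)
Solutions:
 f(c) = 1/(C1 + 4*c)


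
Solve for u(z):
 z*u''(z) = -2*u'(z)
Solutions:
 u(z) = C1 + C2/z


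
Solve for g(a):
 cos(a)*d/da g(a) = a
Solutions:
 g(a) = C1 + Integral(a/cos(a), a)


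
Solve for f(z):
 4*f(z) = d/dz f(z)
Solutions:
 f(z) = C1*exp(4*z)


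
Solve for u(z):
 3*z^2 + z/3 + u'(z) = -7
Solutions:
 u(z) = C1 - z^3 - z^2/6 - 7*z


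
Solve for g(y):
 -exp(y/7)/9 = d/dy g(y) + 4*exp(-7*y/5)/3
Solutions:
 g(y) = C1 - 7*exp(y/7)/9 + 20*exp(-7*y/5)/21


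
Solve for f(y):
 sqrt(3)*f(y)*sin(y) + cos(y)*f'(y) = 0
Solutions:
 f(y) = C1*cos(y)^(sqrt(3))


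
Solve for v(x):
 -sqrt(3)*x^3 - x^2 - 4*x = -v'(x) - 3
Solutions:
 v(x) = C1 + sqrt(3)*x^4/4 + x^3/3 + 2*x^2 - 3*x


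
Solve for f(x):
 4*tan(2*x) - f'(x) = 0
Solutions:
 f(x) = C1 - 2*log(cos(2*x))


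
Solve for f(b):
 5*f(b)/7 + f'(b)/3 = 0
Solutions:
 f(b) = C1*exp(-15*b/7)


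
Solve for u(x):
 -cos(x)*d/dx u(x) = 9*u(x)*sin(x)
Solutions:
 u(x) = C1*cos(x)^9


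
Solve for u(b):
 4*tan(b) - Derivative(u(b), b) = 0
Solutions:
 u(b) = C1 - 4*log(cos(b))


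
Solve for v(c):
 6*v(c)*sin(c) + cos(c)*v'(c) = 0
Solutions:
 v(c) = C1*cos(c)^6


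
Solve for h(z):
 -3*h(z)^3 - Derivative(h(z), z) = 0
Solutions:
 h(z) = -sqrt(2)*sqrt(-1/(C1 - 3*z))/2
 h(z) = sqrt(2)*sqrt(-1/(C1 - 3*z))/2


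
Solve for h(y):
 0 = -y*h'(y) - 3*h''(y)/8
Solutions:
 h(y) = C1 + C2*erf(2*sqrt(3)*y/3)


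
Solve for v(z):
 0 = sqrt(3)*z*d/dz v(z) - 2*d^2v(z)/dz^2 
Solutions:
 v(z) = C1 + C2*erfi(3^(1/4)*z/2)


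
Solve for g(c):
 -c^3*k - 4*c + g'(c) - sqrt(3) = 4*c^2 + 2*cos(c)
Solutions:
 g(c) = C1 + c^4*k/4 + 4*c^3/3 + 2*c^2 + sqrt(3)*c + 2*sin(c)


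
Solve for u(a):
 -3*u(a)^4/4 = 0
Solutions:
 u(a) = 0


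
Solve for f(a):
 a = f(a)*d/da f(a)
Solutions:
 f(a) = -sqrt(C1 + a^2)
 f(a) = sqrt(C1 + a^2)


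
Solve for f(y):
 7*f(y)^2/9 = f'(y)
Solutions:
 f(y) = -9/(C1 + 7*y)


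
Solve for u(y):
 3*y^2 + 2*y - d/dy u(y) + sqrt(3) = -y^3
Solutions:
 u(y) = C1 + y^4/4 + y^3 + y^2 + sqrt(3)*y


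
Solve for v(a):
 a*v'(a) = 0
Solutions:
 v(a) = C1


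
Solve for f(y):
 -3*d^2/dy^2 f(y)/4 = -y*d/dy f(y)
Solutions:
 f(y) = C1 + C2*erfi(sqrt(6)*y/3)


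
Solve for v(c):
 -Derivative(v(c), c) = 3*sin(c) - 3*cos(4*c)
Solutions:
 v(c) = C1 + 3*sin(4*c)/4 + 3*cos(c)


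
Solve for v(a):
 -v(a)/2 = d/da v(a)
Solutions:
 v(a) = C1*exp(-a/2)


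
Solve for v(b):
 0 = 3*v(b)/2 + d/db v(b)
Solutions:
 v(b) = C1*exp(-3*b/2)


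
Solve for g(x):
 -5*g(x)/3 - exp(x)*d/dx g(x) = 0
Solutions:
 g(x) = C1*exp(5*exp(-x)/3)


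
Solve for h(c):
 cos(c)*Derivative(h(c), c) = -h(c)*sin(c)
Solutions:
 h(c) = C1*cos(c)


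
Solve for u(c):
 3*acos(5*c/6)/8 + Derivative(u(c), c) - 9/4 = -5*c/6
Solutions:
 u(c) = C1 - 5*c^2/12 - 3*c*acos(5*c/6)/8 + 9*c/4 + 3*sqrt(36 - 25*c^2)/40


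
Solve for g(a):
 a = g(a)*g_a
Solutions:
 g(a) = -sqrt(C1 + a^2)
 g(a) = sqrt(C1 + a^2)


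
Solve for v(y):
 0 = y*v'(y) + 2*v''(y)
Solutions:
 v(y) = C1 + C2*erf(y/2)


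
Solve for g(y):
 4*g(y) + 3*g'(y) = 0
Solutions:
 g(y) = C1*exp(-4*y/3)


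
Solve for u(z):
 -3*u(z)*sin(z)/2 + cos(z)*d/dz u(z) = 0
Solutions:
 u(z) = C1/cos(z)^(3/2)


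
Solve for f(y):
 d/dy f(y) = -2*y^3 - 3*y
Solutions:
 f(y) = C1 - y^4/2 - 3*y^2/2


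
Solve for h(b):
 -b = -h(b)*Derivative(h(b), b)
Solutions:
 h(b) = -sqrt(C1 + b^2)
 h(b) = sqrt(C1 + b^2)


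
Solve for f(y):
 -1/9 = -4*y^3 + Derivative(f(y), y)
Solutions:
 f(y) = C1 + y^4 - y/9


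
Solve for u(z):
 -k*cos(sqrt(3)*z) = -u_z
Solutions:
 u(z) = C1 + sqrt(3)*k*sin(sqrt(3)*z)/3


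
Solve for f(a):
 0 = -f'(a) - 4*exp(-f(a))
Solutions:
 f(a) = log(C1 - 4*a)


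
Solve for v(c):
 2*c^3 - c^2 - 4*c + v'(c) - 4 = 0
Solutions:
 v(c) = C1 - c^4/2 + c^3/3 + 2*c^2 + 4*c


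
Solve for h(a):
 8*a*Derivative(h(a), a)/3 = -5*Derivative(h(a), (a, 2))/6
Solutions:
 h(a) = C1 + C2*erf(2*sqrt(10)*a/5)


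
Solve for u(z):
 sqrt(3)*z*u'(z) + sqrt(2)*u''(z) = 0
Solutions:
 u(z) = C1 + C2*erf(6^(1/4)*z/2)


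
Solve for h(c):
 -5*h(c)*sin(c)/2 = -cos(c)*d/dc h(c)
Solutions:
 h(c) = C1/cos(c)^(5/2)


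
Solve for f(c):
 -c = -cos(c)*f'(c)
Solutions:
 f(c) = C1 + Integral(c/cos(c), c)


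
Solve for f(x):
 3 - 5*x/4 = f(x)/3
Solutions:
 f(x) = 9 - 15*x/4


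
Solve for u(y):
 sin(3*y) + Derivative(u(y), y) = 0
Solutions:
 u(y) = C1 + cos(3*y)/3


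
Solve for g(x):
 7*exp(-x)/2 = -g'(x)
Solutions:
 g(x) = C1 + 7*exp(-x)/2


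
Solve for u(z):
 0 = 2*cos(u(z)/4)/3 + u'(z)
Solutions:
 2*z/3 - 2*log(sin(u(z)/4) - 1) + 2*log(sin(u(z)/4) + 1) = C1


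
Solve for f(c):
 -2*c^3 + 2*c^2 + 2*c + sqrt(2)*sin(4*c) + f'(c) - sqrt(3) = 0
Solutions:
 f(c) = C1 + c^4/2 - 2*c^3/3 - c^2 + sqrt(3)*c + sqrt(2)*cos(4*c)/4


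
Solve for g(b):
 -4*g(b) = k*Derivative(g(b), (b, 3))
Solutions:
 g(b) = C1*exp(2^(2/3)*b*(-1/k)^(1/3)) + C2*exp(2^(2/3)*b*(-1/k)^(1/3)*(-1 + sqrt(3)*I)/2) + C3*exp(-2^(2/3)*b*(-1/k)^(1/3)*(1 + sqrt(3)*I)/2)


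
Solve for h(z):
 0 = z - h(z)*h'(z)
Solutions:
 h(z) = -sqrt(C1 + z^2)
 h(z) = sqrt(C1 + z^2)


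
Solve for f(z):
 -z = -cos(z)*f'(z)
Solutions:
 f(z) = C1 + Integral(z/cos(z), z)


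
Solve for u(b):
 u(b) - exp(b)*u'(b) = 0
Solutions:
 u(b) = C1*exp(-exp(-b))


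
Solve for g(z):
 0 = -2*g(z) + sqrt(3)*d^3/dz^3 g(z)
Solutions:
 g(z) = C3*exp(2^(1/3)*3^(5/6)*z/3) + (C1*sin(6^(1/3)*z/2) + C2*cos(6^(1/3)*z/2))*exp(-2^(1/3)*3^(5/6)*z/6)


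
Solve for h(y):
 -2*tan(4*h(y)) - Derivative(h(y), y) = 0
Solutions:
 h(y) = -asin(C1*exp(-8*y))/4 + pi/4
 h(y) = asin(C1*exp(-8*y))/4


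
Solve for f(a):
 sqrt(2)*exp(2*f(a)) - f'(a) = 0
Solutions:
 f(a) = log(-sqrt(-1/(C1 + sqrt(2)*a))) - log(2)/2
 f(a) = log(-1/(C1 + sqrt(2)*a))/2 - log(2)/2


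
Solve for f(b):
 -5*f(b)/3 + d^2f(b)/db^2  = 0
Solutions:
 f(b) = C1*exp(-sqrt(15)*b/3) + C2*exp(sqrt(15)*b/3)


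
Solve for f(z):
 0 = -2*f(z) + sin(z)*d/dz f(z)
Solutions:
 f(z) = C1*(cos(z) - 1)/(cos(z) + 1)


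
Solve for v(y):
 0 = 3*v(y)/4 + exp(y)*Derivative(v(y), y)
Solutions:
 v(y) = C1*exp(3*exp(-y)/4)


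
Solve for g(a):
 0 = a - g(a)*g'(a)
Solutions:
 g(a) = -sqrt(C1 + a^2)
 g(a) = sqrt(C1 + a^2)


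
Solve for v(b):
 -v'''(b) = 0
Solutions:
 v(b) = C1 + C2*b + C3*b^2


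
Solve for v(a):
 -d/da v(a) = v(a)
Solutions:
 v(a) = C1*exp(-a)


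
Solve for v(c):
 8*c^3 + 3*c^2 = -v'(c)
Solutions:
 v(c) = C1 - 2*c^4 - c^3


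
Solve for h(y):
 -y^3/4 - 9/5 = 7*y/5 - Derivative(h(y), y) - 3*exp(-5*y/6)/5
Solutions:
 h(y) = C1 + y^4/16 + 7*y^2/10 + 9*y/5 + 18*exp(-5*y/6)/25


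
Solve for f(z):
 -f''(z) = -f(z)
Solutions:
 f(z) = C1*exp(-z) + C2*exp(z)


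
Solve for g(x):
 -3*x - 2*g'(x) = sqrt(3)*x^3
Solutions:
 g(x) = C1 - sqrt(3)*x^4/8 - 3*x^2/4


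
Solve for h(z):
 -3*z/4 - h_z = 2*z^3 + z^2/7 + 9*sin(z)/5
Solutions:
 h(z) = C1 - z^4/2 - z^3/21 - 3*z^2/8 + 9*cos(z)/5


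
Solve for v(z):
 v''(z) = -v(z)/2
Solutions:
 v(z) = C1*sin(sqrt(2)*z/2) + C2*cos(sqrt(2)*z/2)


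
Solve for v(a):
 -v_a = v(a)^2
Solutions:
 v(a) = 1/(C1 + a)


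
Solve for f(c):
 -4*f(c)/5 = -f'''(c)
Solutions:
 f(c) = C3*exp(10^(2/3)*c/5) + (C1*sin(10^(2/3)*sqrt(3)*c/10) + C2*cos(10^(2/3)*sqrt(3)*c/10))*exp(-10^(2/3)*c/10)


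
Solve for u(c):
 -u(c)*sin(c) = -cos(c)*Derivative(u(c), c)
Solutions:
 u(c) = C1/cos(c)


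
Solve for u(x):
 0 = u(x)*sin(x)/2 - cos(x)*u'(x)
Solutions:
 u(x) = C1/sqrt(cos(x))


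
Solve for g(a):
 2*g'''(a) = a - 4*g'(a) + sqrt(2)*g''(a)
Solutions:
 g(a) = C1 + a^2/8 + sqrt(2)*a/16 + (C2*sin(sqrt(30)*a/4) + C3*cos(sqrt(30)*a/4))*exp(sqrt(2)*a/4)


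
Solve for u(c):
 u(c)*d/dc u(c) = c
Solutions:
 u(c) = -sqrt(C1 + c^2)
 u(c) = sqrt(C1 + c^2)


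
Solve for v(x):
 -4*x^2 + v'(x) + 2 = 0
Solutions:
 v(x) = C1 + 4*x^3/3 - 2*x


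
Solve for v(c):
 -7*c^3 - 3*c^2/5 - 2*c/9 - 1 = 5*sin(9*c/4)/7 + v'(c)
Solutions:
 v(c) = C1 - 7*c^4/4 - c^3/5 - c^2/9 - c + 20*cos(9*c/4)/63


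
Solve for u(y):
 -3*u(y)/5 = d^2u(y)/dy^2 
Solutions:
 u(y) = C1*sin(sqrt(15)*y/5) + C2*cos(sqrt(15)*y/5)


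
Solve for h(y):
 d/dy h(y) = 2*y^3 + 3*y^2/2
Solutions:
 h(y) = C1 + y^4/2 + y^3/2


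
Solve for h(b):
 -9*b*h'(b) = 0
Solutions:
 h(b) = C1


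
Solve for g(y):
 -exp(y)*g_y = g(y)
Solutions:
 g(y) = C1*exp(exp(-y))


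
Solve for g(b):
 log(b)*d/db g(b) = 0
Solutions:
 g(b) = C1


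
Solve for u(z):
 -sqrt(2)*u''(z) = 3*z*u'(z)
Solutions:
 u(z) = C1 + C2*erf(2^(1/4)*sqrt(3)*z/2)


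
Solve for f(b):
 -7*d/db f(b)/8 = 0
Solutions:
 f(b) = C1


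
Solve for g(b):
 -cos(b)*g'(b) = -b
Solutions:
 g(b) = C1 + Integral(b/cos(b), b)


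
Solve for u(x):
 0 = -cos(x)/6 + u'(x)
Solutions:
 u(x) = C1 + sin(x)/6


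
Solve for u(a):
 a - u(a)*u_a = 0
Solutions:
 u(a) = -sqrt(C1 + a^2)
 u(a) = sqrt(C1 + a^2)


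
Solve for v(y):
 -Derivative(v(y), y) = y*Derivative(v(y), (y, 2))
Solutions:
 v(y) = C1 + C2*log(y)


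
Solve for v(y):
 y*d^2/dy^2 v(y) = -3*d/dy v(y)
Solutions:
 v(y) = C1 + C2/y^2


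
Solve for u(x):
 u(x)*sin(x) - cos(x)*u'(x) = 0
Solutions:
 u(x) = C1/cos(x)


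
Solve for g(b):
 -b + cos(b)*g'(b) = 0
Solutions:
 g(b) = C1 + Integral(b/cos(b), b)


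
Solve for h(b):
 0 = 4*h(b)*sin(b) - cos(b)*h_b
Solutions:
 h(b) = C1/cos(b)^4


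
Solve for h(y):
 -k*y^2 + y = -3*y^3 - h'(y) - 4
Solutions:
 h(y) = C1 + k*y^3/3 - 3*y^4/4 - y^2/2 - 4*y


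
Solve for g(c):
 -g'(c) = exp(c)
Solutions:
 g(c) = C1 - exp(c)


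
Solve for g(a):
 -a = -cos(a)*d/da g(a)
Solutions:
 g(a) = C1 + Integral(a/cos(a), a)


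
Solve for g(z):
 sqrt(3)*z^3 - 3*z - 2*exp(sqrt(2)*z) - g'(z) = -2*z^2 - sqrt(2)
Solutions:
 g(z) = C1 + sqrt(3)*z^4/4 + 2*z^3/3 - 3*z^2/2 + sqrt(2)*z - sqrt(2)*exp(sqrt(2)*z)


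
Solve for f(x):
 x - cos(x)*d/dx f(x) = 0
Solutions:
 f(x) = C1 + Integral(x/cos(x), x)


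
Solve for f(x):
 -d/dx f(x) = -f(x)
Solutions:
 f(x) = C1*exp(x)


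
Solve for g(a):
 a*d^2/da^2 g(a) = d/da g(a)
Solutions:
 g(a) = C1 + C2*a^2


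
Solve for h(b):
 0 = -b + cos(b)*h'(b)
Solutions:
 h(b) = C1 + Integral(b/cos(b), b)


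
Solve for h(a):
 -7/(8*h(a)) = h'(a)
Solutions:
 h(a) = -sqrt(C1 - 7*a)/2
 h(a) = sqrt(C1 - 7*a)/2


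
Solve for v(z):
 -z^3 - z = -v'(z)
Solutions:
 v(z) = C1 + z^4/4 + z^2/2


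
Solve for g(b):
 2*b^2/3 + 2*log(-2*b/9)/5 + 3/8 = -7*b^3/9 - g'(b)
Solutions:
 g(b) = C1 - 7*b^4/36 - 2*b^3/9 - 2*b*log(-b)/5 + b*(-16*log(2) + 1 + 32*log(3))/40


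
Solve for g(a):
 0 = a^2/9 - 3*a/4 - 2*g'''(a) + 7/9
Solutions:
 g(a) = C1 + C2*a + C3*a^2 + a^5/1080 - a^4/64 + 7*a^3/108


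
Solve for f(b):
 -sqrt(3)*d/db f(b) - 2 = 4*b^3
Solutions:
 f(b) = C1 - sqrt(3)*b^4/3 - 2*sqrt(3)*b/3


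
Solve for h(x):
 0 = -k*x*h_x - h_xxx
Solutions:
 h(x) = C1 + Integral(C2*airyai(x*(-k)^(1/3)) + C3*airybi(x*(-k)^(1/3)), x)


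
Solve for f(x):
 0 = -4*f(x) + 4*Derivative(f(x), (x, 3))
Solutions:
 f(x) = C3*exp(x) + (C1*sin(sqrt(3)*x/2) + C2*cos(sqrt(3)*x/2))*exp(-x/2)


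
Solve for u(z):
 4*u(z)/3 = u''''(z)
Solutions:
 u(z) = C1*exp(-sqrt(2)*3^(3/4)*z/3) + C2*exp(sqrt(2)*3^(3/4)*z/3) + C3*sin(sqrt(2)*3^(3/4)*z/3) + C4*cos(sqrt(2)*3^(3/4)*z/3)


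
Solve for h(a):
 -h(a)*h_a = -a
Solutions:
 h(a) = -sqrt(C1 + a^2)
 h(a) = sqrt(C1 + a^2)


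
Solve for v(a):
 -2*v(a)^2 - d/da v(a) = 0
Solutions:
 v(a) = 1/(C1 + 2*a)


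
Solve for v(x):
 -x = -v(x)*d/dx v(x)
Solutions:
 v(x) = -sqrt(C1 + x^2)
 v(x) = sqrt(C1 + x^2)


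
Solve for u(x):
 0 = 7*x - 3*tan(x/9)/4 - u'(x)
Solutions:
 u(x) = C1 + 7*x^2/2 + 27*log(cos(x/9))/4


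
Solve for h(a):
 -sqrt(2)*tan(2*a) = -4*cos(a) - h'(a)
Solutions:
 h(a) = C1 - sqrt(2)*log(cos(2*a))/2 - 4*sin(a)


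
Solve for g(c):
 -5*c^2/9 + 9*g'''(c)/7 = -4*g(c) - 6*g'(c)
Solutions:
 g(c) = C1*exp(-14^(1/3)*c*(-(3 + sqrt(23))^(1/3) + 14^(1/3)/(3 + sqrt(23))^(1/3))/6)*sin(14^(1/3)*sqrt(3)*c*(14^(1/3)/(3 + sqrt(23))^(1/3) + (3 + sqrt(23))^(1/3))/6) + C2*exp(-14^(1/3)*c*(-(3 + sqrt(23))^(1/3) + 14^(1/3)/(3 + sqrt(23))^(1/3))/6)*cos(14^(1/3)*sqrt(3)*c*(14^(1/3)/(3 + sqrt(23))^(1/3) + (3 + sqrt(23))^(1/3))/6) + C3*exp(14^(1/3)*c*(-(3 + sqrt(23))^(1/3) + 14^(1/3)/(3 + sqrt(23))^(1/3))/3) + 5*c^2/36 - 5*c/12 + 5/8


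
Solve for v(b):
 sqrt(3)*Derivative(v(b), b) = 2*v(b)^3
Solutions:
 v(b) = -sqrt(6)*sqrt(-1/(C1 + 2*sqrt(3)*b))/2
 v(b) = sqrt(6)*sqrt(-1/(C1 + 2*sqrt(3)*b))/2


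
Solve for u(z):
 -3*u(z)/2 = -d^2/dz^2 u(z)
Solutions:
 u(z) = C1*exp(-sqrt(6)*z/2) + C2*exp(sqrt(6)*z/2)


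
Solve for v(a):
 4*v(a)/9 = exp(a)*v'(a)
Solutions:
 v(a) = C1*exp(-4*exp(-a)/9)


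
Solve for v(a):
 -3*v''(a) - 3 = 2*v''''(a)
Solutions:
 v(a) = C1 + C2*a + C3*sin(sqrt(6)*a/2) + C4*cos(sqrt(6)*a/2) - a^2/2


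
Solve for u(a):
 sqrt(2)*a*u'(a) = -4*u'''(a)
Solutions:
 u(a) = C1 + Integral(C2*airyai(-sqrt(2)*a/2) + C3*airybi(-sqrt(2)*a/2), a)


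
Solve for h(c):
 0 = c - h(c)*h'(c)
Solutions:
 h(c) = -sqrt(C1 + c^2)
 h(c) = sqrt(C1 + c^2)


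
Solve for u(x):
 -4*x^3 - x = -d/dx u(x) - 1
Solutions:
 u(x) = C1 + x^4 + x^2/2 - x


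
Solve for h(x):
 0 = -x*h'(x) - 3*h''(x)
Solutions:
 h(x) = C1 + C2*erf(sqrt(6)*x/6)


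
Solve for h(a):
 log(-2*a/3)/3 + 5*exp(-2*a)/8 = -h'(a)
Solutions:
 h(a) = C1 - a*log(-a)/3 + a*(-log(2) + 1 + log(3))/3 + 5*exp(-2*a)/16


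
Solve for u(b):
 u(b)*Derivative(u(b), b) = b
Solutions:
 u(b) = -sqrt(C1 + b^2)
 u(b) = sqrt(C1 + b^2)


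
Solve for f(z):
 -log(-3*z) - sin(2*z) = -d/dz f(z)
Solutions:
 f(z) = C1 + z*log(-z) - z + z*log(3) - cos(2*z)/2


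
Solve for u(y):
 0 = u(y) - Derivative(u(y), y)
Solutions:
 u(y) = C1*exp(y)


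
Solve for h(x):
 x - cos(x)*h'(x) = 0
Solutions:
 h(x) = C1 + Integral(x/cos(x), x)


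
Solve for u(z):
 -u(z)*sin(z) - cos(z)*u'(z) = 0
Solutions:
 u(z) = C1*cos(z)


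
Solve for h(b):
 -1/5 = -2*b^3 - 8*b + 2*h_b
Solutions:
 h(b) = C1 + b^4/4 + 2*b^2 - b/10


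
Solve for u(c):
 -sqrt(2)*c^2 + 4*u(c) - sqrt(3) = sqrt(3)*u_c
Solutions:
 u(c) = C1*exp(4*sqrt(3)*c/3) + sqrt(2)*c^2/4 + sqrt(6)*c/8 + 3*sqrt(2)/32 + sqrt(3)/4


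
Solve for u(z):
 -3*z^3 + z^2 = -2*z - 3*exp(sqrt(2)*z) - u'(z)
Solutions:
 u(z) = C1 + 3*z^4/4 - z^3/3 - z^2 - 3*sqrt(2)*exp(sqrt(2)*z)/2


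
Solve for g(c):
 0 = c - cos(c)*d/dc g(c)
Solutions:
 g(c) = C1 + Integral(c/cos(c), c)


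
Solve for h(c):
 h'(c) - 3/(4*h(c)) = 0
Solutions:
 h(c) = -sqrt(C1 + 6*c)/2
 h(c) = sqrt(C1 + 6*c)/2


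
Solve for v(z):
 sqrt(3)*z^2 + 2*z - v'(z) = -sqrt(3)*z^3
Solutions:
 v(z) = C1 + sqrt(3)*z^4/4 + sqrt(3)*z^3/3 + z^2


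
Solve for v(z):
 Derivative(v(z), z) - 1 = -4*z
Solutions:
 v(z) = C1 - 2*z^2 + z


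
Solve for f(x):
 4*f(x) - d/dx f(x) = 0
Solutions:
 f(x) = C1*exp(4*x)


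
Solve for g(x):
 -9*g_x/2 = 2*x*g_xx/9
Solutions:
 g(x) = C1 + C2/x^(77/4)


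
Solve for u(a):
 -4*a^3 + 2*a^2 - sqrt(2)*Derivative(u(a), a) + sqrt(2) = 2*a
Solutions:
 u(a) = C1 - sqrt(2)*a^4/2 + sqrt(2)*a^3/3 - sqrt(2)*a^2/2 + a


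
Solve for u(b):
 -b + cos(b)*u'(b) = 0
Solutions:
 u(b) = C1 + Integral(b/cos(b), b)


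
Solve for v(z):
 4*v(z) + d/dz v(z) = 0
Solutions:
 v(z) = C1*exp(-4*z)


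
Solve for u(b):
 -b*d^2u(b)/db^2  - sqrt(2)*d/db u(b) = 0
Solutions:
 u(b) = C1 + C2*b^(1 - sqrt(2))


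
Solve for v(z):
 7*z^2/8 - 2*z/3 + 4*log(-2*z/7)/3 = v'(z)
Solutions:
 v(z) = C1 + 7*z^3/24 - z^2/3 + 4*z*log(-z)/3 + 4*z*(-log(7) - 1 + log(2))/3


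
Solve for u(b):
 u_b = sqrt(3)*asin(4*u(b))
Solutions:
 Integral(1/asin(4*_y), (_y, u(b))) = C1 + sqrt(3)*b


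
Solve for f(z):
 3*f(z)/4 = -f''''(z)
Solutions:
 f(z) = (C1*sin(3^(1/4)*z/2) + C2*cos(3^(1/4)*z/2))*exp(-3^(1/4)*z/2) + (C3*sin(3^(1/4)*z/2) + C4*cos(3^(1/4)*z/2))*exp(3^(1/4)*z/2)


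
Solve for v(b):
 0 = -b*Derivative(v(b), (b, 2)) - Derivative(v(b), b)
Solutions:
 v(b) = C1 + C2*log(b)


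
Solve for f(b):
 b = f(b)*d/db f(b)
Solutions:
 f(b) = -sqrt(C1 + b^2)
 f(b) = sqrt(C1 + b^2)


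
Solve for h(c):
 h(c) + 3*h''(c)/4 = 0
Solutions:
 h(c) = C1*sin(2*sqrt(3)*c/3) + C2*cos(2*sqrt(3)*c/3)


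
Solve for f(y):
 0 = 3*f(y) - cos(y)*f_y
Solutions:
 f(y) = C1*(sin(y) + 1)^(3/2)/(sin(y) - 1)^(3/2)


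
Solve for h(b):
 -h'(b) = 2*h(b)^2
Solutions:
 h(b) = 1/(C1 + 2*b)


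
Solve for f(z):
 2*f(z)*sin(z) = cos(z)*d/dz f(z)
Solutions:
 f(z) = C1/cos(z)^2


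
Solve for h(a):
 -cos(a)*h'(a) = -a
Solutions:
 h(a) = C1 + Integral(a/cos(a), a)


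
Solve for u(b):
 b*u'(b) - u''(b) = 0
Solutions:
 u(b) = C1 + C2*erfi(sqrt(2)*b/2)


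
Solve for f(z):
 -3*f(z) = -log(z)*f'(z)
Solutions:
 f(z) = C1*exp(3*li(z))


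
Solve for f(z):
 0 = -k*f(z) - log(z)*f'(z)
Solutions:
 f(z) = C1*exp(-k*li(z))


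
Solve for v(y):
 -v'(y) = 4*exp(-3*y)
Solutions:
 v(y) = C1 + 4*exp(-3*y)/3


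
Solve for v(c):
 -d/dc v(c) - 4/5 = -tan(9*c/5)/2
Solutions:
 v(c) = C1 - 4*c/5 - 5*log(cos(9*c/5))/18


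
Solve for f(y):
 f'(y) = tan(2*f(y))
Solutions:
 f(y) = -asin(C1*exp(2*y))/2 + pi/2
 f(y) = asin(C1*exp(2*y))/2


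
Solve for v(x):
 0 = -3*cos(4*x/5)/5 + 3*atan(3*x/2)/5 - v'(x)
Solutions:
 v(x) = C1 + 3*x*atan(3*x/2)/5 - log(9*x^2 + 4)/5 - 3*sin(4*x/5)/4


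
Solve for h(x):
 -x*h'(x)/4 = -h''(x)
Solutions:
 h(x) = C1 + C2*erfi(sqrt(2)*x/4)


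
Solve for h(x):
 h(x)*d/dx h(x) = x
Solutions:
 h(x) = -sqrt(C1 + x^2)
 h(x) = sqrt(C1 + x^2)


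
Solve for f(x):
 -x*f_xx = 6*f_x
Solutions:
 f(x) = C1 + C2/x^5


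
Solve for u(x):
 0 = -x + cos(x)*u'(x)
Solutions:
 u(x) = C1 + Integral(x/cos(x), x)


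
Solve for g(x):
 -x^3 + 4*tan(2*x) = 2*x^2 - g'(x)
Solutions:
 g(x) = C1 + x^4/4 + 2*x^3/3 + 2*log(cos(2*x))


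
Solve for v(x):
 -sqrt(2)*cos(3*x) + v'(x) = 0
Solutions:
 v(x) = C1 + sqrt(2)*sin(3*x)/3


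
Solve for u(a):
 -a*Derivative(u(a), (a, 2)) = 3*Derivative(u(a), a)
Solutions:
 u(a) = C1 + C2/a^2


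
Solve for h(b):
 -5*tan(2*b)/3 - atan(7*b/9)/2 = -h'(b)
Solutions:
 h(b) = C1 + b*atan(7*b/9)/2 - 9*log(49*b^2 + 81)/28 - 5*log(cos(2*b))/6


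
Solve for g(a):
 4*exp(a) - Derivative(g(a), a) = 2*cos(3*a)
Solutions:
 g(a) = C1 + 4*exp(a) - 2*sin(3*a)/3


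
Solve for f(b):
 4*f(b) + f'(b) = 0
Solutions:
 f(b) = C1*exp(-4*b)


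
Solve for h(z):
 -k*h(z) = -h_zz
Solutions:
 h(z) = C1*exp(-sqrt(k)*z) + C2*exp(sqrt(k)*z)


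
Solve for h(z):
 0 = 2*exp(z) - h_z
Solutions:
 h(z) = C1 + 2*exp(z)


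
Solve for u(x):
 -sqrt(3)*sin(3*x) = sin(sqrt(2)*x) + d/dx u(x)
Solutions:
 u(x) = C1 + sqrt(3)*cos(3*x)/3 + sqrt(2)*cos(sqrt(2)*x)/2


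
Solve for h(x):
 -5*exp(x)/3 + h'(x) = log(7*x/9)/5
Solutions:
 h(x) = C1 + x*log(x)/5 + x*(-2*log(3) - 1 + log(7))/5 + 5*exp(x)/3


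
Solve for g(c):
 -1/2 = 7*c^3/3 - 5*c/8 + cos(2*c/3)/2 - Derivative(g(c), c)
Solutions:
 g(c) = C1 + 7*c^4/12 - 5*c^2/16 + c/2 + 3*sin(2*c/3)/4


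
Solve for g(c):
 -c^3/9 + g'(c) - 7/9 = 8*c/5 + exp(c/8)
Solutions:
 g(c) = C1 + c^4/36 + 4*c^2/5 + 7*c/9 + 8*exp(c/8)


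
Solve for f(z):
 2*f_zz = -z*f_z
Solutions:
 f(z) = C1 + C2*erf(z/2)


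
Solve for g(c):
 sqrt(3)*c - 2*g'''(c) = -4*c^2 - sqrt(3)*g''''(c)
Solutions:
 g(c) = C1 + C2*c + C3*c^2 + C4*exp(2*sqrt(3)*c/3) + c^5/30 + 5*sqrt(3)*c^4/48 + 5*c^3/8


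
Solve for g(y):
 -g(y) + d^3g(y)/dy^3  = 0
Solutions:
 g(y) = C3*exp(y) + (C1*sin(sqrt(3)*y/2) + C2*cos(sqrt(3)*y/2))*exp(-y/2)


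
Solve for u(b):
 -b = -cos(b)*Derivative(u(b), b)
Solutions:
 u(b) = C1 + Integral(b/cos(b), b)


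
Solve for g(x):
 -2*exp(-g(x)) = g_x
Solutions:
 g(x) = log(C1 - 2*x)


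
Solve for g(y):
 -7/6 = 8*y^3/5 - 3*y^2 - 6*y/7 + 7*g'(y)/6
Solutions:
 g(y) = C1 - 12*y^4/35 + 6*y^3/7 + 18*y^2/49 - y


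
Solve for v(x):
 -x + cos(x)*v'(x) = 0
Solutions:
 v(x) = C1 + Integral(x/cos(x), x)


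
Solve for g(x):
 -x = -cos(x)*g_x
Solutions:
 g(x) = C1 + Integral(x/cos(x), x)


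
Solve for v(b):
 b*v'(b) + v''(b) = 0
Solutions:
 v(b) = C1 + C2*erf(sqrt(2)*b/2)


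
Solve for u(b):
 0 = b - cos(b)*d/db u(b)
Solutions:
 u(b) = C1 + Integral(b/cos(b), b)


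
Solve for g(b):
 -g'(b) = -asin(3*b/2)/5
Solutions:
 g(b) = C1 + b*asin(3*b/2)/5 + sqrt(4 - 9*b^2)/15


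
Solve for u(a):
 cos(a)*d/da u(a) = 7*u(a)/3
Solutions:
 u(a) = C1*(sin(a) + 1)^(7/6)/(sin(a) - 1)^(7/6)


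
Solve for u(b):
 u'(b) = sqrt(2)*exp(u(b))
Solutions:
 u(b) = log(-1/(C1 + sqrt(2)*b))


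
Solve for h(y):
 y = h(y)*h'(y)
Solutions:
 h(y) = -sqrt(C1 + y^2)
 h(y) = sqrt(C1 + y^2)


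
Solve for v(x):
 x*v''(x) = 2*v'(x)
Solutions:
 v(x) = C1 + C2*x^3


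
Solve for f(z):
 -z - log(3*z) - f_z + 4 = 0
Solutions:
 f(z) = C1 - z^2/2 - z*log(z) - z*log(3) + 5*z


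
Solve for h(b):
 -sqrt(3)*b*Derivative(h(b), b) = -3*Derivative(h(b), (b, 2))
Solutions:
 h(b) = C1 + C2*erfi(sqrt(2)*3^(3/4)*b/6)


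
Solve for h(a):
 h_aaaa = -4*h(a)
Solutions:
 h(a) = (C1*sin(a) + C2*cos(a))*exp(-a) + (C3*sin(a) + C4*cos(a))*exp(a)


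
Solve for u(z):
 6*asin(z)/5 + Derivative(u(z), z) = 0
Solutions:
 u(z) = C1 - 6*z*asin(z)/5 - 6*sqrt(1 - z^2)/5


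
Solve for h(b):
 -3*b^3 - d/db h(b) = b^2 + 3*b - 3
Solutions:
 h(b) = C1 - 3*b^4/4 - b^3/3 - 3*b^2/2 + 3*b


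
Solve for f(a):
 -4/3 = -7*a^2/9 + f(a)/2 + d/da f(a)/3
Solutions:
 f(a) = C1*exp(-3*a/2) + 14*a^2/9 - 56*a/27 - 104/81


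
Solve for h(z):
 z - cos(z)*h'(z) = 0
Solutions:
 h(z) = C1 + Integral(z/cos(z), z)


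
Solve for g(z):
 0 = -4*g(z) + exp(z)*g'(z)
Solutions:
 g(z) = C1*exp(-4*exp(-z))


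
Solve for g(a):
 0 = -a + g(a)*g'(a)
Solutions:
 g(a) = -sqrt(C1 + a^2)
 g(a) = sqrt(C1 + a^2)


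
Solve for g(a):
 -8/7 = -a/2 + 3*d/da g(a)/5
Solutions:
 g(a) = C1 + 5*a^2/12 - 40*a/21


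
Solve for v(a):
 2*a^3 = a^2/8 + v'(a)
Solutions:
 v(a) = C1 + a^4/2 - a^3/24


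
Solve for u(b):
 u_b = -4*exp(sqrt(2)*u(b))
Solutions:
 u(b) = sqrt(2)*(2*log(1/(C1 + 4*b)) - log(2))/4


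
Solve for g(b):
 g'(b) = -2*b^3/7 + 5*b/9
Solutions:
 g(b) = C1 - b^4/14 + 5*b^2/18


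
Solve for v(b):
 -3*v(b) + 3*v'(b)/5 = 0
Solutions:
 v(b) = C1*exp(5*b)


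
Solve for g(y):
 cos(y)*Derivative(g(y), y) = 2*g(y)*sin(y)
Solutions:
 g(y) = C1/cos(y)^2


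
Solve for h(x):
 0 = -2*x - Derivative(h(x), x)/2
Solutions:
 h(x) = C1 - 2*x^2


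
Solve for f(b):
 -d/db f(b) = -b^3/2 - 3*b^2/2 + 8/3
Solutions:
 f(b) = C1 + b^4/8 + b^3/2 - 8*b/3


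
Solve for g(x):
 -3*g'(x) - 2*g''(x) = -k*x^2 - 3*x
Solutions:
 g(x) = C1 + C2*exp(-3*x/2) + k*x^3/9 - 2*k*x^2/9 + 8*k*x/27 + x^2/2 - 2*x/3


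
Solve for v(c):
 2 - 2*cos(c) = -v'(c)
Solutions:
 v(c) = C1 - 2*c + 2*sin(c)


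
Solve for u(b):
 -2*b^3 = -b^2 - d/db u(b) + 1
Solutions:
 u(b) = C1 + b^4/2 - b^3/3 + b


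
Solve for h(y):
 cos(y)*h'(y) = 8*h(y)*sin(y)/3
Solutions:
 h(y) = C1/cos(y)^(8/3)


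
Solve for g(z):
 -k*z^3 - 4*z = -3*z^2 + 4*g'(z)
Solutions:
 g(z) = C1 - k*z^4/16 + z^3/4 - z^2/2


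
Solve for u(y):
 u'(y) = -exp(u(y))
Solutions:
 u(y) = log(1/(C1 + y))


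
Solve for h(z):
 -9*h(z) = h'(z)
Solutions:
 h(z) = C1*exp(-9*z)


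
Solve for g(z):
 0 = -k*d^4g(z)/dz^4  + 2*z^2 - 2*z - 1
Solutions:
 g(z) = C1 + C2*z + C3*z^2 + C4*z^3 + z^6/(180*k) - z^5/(60*k) - z^4/(24*k)


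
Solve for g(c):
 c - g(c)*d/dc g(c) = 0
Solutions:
 g(c) = -sqrt(C1 + c^2)
 g(c) = sqrt(C1 + c^2)


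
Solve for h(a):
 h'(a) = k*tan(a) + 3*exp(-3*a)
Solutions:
 h(a) = C1 + k*log(tan(a)^2 + 1)/2 - exp(-3*a)


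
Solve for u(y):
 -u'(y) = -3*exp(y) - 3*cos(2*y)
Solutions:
 u(y) = C1 + 3*exp(y) + 3*sin(2*y)/2


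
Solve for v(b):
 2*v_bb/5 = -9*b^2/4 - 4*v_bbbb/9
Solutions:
 v(b) = C1 + C2*b + C3*sin(3*sqrt(10)*b/10) + C4*cos(3*sqrt(10)*b/10) - 15*b^4/32 + 25*b^2/4


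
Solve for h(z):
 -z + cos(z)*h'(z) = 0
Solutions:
 h(z) = C1 + Integral(z/cos(z), z)


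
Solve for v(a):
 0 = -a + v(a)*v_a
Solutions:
 v(a) = -sqrt(C1 + a^2)
 v(a) = sqrt(C1 + a^2)


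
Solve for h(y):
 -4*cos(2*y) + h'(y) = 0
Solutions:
 h(y) = C1 + 2*sin(2*y)


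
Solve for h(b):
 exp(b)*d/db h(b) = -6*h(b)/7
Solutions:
 h(b) = C1*exp(6*exp(-b)/7)


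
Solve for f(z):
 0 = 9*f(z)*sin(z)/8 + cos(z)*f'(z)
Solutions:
 f(z) = C1*cos(z)^(9/8)


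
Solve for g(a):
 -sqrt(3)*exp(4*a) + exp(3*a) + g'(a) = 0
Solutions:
 g(a) = C1 + sqrt(3)*exp(4*a)/4 - exp(3*a)/3


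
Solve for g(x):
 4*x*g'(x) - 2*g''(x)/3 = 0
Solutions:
 g(x) = C1 + C2*erfi(sqrt(3)*x)


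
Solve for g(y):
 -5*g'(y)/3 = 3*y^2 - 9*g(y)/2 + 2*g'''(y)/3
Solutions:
 g(y) = C1*exp(3^(1/3)*y*(-(243 + sqrt(62049))^(1/3) + 10*3^(1/3)/(243 + sqrt(62049))^(1/3))/12)*sin(3^(1/6)*y*(30/(243 + sqrt(62049))^(1/3) + 3^(2/3)*(243 + sqrt(62049))^(1/3))/12) + C2*exp(3^(1/3)*y*(-(243 + sqrt(62049))^(1/3) + 10*3^(1/3)/(243 + sqrt(62049))^(1/3))/12)*cos(3^(1/6)*y*(30/(243 + sqrt(62049))^(1/3) + 3^(2/3)*(243 + sqrt(62049))^(1/3))/12) + C3*exp(-3^(1/3)*y*(-(243 + sqrt(62049))^(1/3) + 10*3^(1/3)/(243 + sqrt(62049))^(1/3))/6) + 2*y^2/3 + 40*y/81 + 400/2187


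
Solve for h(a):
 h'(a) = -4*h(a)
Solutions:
 h(a) = C1*exp(-4*a)


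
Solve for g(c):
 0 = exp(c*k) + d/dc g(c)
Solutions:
 g(c) = C1 - exp(c*k)/k


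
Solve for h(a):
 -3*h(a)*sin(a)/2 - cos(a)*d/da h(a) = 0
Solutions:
 h(a) = C1*cos(a)^(3/2)


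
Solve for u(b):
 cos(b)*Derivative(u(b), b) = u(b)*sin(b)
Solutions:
 u(b) = C1/cos(b)


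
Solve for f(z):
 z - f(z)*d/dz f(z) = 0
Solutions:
 f(z) = -sqrt(C1 + z^2)
 f(z) = sqrt(C1 + z^2)


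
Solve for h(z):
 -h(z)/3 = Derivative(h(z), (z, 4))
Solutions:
 h(z) = (C1*sin(sqrt(2)*3^(3/4)*z/6) + C2*cos(sqrt(2)*3^(3/4)*z/6))*exp(-sqrt(2)*3^(3/4)*z/6) + (C3*sin(sqrt(2)*3^(3/4)*z/6) + C4*cos(sqrt(2)*3^(3/4)*z/6))*exp(sqrt(2)*3^(3/4)*z/6)


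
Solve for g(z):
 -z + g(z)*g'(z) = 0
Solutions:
 g(z) = -sqrt(C1 + z^2)
 g(z) = sqrt(C1 + z^2)


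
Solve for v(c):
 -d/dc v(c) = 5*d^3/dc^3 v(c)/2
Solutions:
 v(c) = C1 + C2*sin(sqrt(10)*c/5) + C3*cos(sqrt(10)*c/5)


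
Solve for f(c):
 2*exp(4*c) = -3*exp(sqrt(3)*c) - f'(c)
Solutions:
 f(c) = C1 - exp(4*c)/2 - sqrt(3)*exp(sqrt(3)*c)


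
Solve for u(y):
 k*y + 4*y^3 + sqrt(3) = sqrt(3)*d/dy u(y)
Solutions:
 u(y) = C1 + sqrt(3)*k*y^2/6 + sqrt(3)*y^4/3 + y


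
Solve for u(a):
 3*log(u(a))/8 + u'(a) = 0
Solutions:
 li(u(a)) = C1 - 3*a/8


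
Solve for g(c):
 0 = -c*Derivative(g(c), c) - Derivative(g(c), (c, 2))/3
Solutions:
 g(c) = C1 + C2*erf(sqrt(6)*c/2)


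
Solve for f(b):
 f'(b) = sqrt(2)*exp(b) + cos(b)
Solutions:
 f(b) = C1 + sqrt(2)*exp(b) + sin(b)


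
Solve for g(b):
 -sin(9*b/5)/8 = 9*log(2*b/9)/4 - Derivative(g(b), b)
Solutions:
 g(b) = C1 + 9*b*log(b)/4 - 9*b*log(3)/2 - 9*b/4 + 9*b*log(2)/4 - 5*cos(9*b/5)/72


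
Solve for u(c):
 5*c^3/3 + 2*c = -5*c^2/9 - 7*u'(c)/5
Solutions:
 u(c) = C1 - 25*c^4/84 - 25*c^3/189 - 5*c^2/7


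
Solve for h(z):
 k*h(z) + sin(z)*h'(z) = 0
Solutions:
 h(z) = C1*exp(k*(-log(cos(z) - 1) + log(cos(z) + 1))/2)


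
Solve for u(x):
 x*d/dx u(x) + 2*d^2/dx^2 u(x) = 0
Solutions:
 u(x) = C1 + C2*erf(x/2)


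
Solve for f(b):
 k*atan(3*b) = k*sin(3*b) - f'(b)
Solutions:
 f(b) = C1 - k*(b*atan(3*b) - log(9*b^2 + 1)/6 + cos(3*b)/3)


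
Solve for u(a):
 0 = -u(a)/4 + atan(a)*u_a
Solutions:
 u(a) = C1*exp(Integral(1/atan(a), a)/4)


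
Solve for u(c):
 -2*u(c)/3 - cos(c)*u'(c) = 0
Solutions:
 u(c) = C1*(sin(c) - 1)^(1/3)/(sin(c) + 1)^(1/3)


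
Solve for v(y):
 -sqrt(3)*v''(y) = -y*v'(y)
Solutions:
 v(y) = C1 + C2*erfi(sqrt(2)*3^(3/4)*y/6)


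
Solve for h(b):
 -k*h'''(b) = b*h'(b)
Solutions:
 h(b) = C1 + Integral(C2*airyai(b*(-1/k)^(1/3)) + C3*airybi(b*(-1/k)^(1/3)), b)


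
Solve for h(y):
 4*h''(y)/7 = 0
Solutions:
 h(y) = C1 + C2*y


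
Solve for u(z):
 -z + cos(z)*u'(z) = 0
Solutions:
 u(z) = C1 + Integral(z/cos(z), z)


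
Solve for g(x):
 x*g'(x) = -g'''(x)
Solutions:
 g(x) = C1 + Integral(C2*airyai(-x) + C3*airybi(-x), x)


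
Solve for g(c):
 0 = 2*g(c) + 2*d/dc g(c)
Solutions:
 g(c) = C1*exp(-c)


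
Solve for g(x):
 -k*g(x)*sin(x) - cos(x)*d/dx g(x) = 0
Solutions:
 g(x) = C1*exp(k*log(cos(x)))


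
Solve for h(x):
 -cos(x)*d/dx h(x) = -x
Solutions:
 h(x) = C1 + Integral(x/cos(x), x)


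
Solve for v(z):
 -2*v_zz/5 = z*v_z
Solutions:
 v(z) = C1 + C2*erf(sqrt(5)*z/2)


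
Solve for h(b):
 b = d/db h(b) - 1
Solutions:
 h(b) = C1 + b^2/2 + b


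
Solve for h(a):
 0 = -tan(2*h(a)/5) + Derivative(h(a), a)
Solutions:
 h(a) = -5*asin(C1*exp(2*a/5))/2 + 5*pi/2
 h(a) = 5*asin(C1*exp(2*a/5))/2


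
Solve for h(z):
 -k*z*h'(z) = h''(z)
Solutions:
 h(z) = Piecewise((-sqrt(2)*sqrt(pi)*C1*erf(sqrt(2)*sqrt(k)*z/2)/(2*sqrt(k)) - C2, (k > 0) | (k < 0)), (-C1*z - C2, True))


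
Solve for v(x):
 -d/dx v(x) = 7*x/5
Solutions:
 v(x) = C1 - 7*x^2/10


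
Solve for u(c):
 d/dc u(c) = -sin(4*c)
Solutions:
 u(c) = C1 + cos(4*c)/4


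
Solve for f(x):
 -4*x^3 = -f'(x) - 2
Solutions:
 f(x) = C1 + x^4 - 2*x


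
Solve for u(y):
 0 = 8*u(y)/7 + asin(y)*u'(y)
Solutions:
 u(y) = C1*exp(-8*Integral(1/asin(y), y)/7)


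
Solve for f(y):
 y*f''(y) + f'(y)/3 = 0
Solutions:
 f(y) = C1 + C2*y^(2/3)


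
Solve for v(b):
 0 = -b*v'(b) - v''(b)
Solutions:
 v(b) = C1 + C2*erf(sqrt(2)*b/2)


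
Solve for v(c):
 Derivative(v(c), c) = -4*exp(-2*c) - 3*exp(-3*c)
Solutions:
 v(c) = C1 + 2*exp(-2*c) + exp(-3*c)


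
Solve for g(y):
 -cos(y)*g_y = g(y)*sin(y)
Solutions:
 g(y) = C1*cos(y)


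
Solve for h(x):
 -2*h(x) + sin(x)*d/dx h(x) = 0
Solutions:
 h(x) = C1*(cos(x) - 1)/(cos(x) + 1)


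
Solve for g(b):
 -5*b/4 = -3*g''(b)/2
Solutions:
 g(b) = C1 + C2*b + 5*b^3/36


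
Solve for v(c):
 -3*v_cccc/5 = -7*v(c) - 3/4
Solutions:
 v(c) = C1*exp(-3^(3/4)*35^(1/4)*c/3) + C2*exp(3^(3/4)*35^(1/4)*c/3) + C3*sin(3^(3/4)*35^(1/4)*c/3) + C4*cos(3^(3/4)*35^(1/4)*c/3) - 3/28


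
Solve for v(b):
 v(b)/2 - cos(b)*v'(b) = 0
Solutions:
 v(b) = C1*(sin(b) + 1)^(1/4)/(sin(b) - 1)^(1/4)


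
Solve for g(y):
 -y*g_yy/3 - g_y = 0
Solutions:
 g(y) = C1 + C2/y^2


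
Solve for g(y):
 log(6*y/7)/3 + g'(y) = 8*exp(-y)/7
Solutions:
 g(y) = C1 - y*log(y)/3 + y*(-log(6) + 1 + log(7))/3 - 8*exp(-y)/7


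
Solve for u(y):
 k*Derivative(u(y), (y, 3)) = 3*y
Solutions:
 u(y) = C1 + C2*y + C3*y^2 + y^4/(8*k)


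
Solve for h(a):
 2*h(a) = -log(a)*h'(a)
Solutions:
 h(a) = C1*exp(-2*li(a))


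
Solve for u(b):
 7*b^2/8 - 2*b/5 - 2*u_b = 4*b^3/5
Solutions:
 u(b) = C1 - b^4/10 + 7*b^3/48 - b^2/10


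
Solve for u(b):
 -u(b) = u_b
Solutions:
 u(b) = C1*exp(-b)


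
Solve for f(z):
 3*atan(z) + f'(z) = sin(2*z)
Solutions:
 f(z) = C1 - 3*z*atan(z) + 3*log(z^2 + 1)/2 - cos(2*z)/2


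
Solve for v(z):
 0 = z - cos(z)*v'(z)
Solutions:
 v(z) = C1 + Integral(z/cos(z), z)


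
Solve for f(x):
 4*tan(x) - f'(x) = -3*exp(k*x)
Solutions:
 f(x) = C1 + 3*Piecewise((exp(k*x)/k, Ne(k, 0)), (x, True)) - 4*log(cos(x))


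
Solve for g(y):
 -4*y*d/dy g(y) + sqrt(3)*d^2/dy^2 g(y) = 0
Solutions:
 g(y) = C1 + C2*erfi(sqrt(2)*3^(3/4)*y/3)


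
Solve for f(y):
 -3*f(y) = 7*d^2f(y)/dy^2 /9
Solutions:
 f(y) = C1*sin(3*sqrt(21)*y/7) + C2*cos(3*sqrt(21)*y/7)


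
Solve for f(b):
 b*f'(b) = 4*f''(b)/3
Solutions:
 f(b) = C1 + C2*erfi(sqrt(6)*b/4)


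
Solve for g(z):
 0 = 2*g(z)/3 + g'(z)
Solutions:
 g(z) = C1*exp(-2*z/3)


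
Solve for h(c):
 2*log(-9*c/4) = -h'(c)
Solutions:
 h(c) = C1 - 2*c*log(-c) + 2*c*(-2*log(3) + 1 + 2*log(2))


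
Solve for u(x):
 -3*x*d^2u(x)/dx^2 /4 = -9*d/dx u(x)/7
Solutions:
 u(x) = C1 + C2*x^(19/7)


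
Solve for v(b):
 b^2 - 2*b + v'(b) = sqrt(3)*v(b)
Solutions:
 v(b) = C1*exp(sqrt(3)*b) + sqrt(3)*b^2/3 - 2*sqrt(3)*b/3 + 2*b/3 - 2/3 + 2*sqrt(3)/9


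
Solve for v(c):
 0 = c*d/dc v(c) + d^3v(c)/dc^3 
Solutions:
 v(c) = C1 + Integral(C2*airyai(-c) + C3*airybi(-c), c)


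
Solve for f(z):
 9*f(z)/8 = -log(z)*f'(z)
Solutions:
 f(z) = C1*exp(-9*li(z)/8)


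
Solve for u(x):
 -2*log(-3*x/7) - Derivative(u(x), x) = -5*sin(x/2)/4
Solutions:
 u(x) = C1 - 2*x*log(-x) - 2*x*log(3) + 2*x + 2*x*log(7) - 5*cos(x/2)/2


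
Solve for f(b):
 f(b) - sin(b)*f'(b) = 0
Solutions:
 f(b) = C1*sqrt(cos(b) - 1)/sqrt(cos(b) + 1)


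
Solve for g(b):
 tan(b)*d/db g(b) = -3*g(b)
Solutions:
 g(b) = C1/sin(b)^3


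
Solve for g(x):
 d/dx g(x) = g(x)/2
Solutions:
 g(x) = C1*exp(x/2)


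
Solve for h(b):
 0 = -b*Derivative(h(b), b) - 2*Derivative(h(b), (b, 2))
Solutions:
 h(b) = C1 + C2*erf(b/2)


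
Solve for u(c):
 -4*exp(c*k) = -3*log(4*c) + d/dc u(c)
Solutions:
 u(c) = C1 + 3*c*log(c) + 3*c*(-1 + 2*log(2)) + Piecewise((-4*exp(c*k)/k, Ne(k, 0)), (-4*c, True))


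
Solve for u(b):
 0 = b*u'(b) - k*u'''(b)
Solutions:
 u(b) = C1 + Integral(C2*airyai(b*(1/k)^(1/3)) + C3*airybi(b*(1/k)^(1/3)), b)


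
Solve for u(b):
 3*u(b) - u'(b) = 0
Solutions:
 u(b) = C1*exp(3*b)


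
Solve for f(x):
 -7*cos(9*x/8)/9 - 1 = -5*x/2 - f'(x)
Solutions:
 f(x) = C1 - 5*x^2/4 + x + 56*sin(9*x/8)/81


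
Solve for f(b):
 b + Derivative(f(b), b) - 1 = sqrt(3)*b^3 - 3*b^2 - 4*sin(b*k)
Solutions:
 f(b) = C1 + sqrt(3)*b^4/4 - b^3 - b^2/2 + b + 4*cos(b*k)/k


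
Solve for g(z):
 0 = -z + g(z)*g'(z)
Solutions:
 g(z) = -sqrt(C1 + z^2)
 g(z) = sqrt(C1 + z^2)


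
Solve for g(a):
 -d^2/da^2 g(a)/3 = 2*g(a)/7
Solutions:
 g(a) = C1*sin(sqrt(42)*a/7) + C2*cos(sqrt(42)*a/7)


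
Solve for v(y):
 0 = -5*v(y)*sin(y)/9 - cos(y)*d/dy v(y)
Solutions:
 v(y) = C1*cos(y)^(5/9)


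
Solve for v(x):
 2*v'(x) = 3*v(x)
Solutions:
 v(x) = C1*exp(3*x/2)


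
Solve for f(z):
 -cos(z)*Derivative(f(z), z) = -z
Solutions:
 f(z) = C1 + Integral(z/cos(z), z)


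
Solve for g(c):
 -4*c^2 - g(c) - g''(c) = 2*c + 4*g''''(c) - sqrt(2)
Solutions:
 g(c) = -4*c^2 - 2*c + (C1*sin(sqrt(2)*c*cos(atan(sqrt(15))/2)/2) + C2*cos(sqrt(2)*c*cos(atan(sqrt(15))/2)/2))*exp(-sqrt(2)*c*sin(atan(sqrt(15))/2)/2) + (C3*sin(sqrt(2)*c*cos(atan(sqrt(15))/2)/2) + C4*cos(sqrt(2)*c*cos(atan(sqrt(15))/2)/2))*exp(sqrt(2)*c*sin(atan(sqrt(15))/2)/2) + sqrt(2) + 8


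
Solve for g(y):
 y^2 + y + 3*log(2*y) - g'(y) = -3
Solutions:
 g(y) = C1 + y^3/3 + y^2/2 + 3*y*log(y) + y*log(8)


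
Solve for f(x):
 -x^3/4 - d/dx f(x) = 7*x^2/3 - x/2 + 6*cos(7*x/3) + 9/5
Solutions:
 f(x) = C1 - x^4/16 - 7*x^3/9 + x^2/4 - 9*x/5 - 18*sin(7*x/3)/7


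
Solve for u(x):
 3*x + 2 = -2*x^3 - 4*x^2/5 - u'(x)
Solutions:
 u(x) = C1 - x^4/2 - 4*x^3/15 - 3*x^2/2 - 2*x


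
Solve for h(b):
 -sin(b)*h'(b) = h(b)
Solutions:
 h(b) = C1*sqrt(cos(b) + 1)/sqrt(cos(b) - 1)


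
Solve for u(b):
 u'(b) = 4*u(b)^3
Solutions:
 u(b) = -sqrt(2)*sqrt(-1/(C1 + 4*b))/2
 u(b) = sqrt(2)*sqrt(-1/(C1 + 4*b))/2


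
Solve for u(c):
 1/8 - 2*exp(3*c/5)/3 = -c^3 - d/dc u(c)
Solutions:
 u(c) = C1 - c^4/4 - c/8 + 10*exp(3*c/5)/9


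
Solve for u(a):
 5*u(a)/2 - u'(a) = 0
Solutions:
 u(a) = C1*exp(5*a/2)


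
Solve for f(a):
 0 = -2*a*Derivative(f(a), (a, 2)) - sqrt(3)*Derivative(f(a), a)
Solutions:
 f(a) = C1 + C2*a^(1 - sqrt(3)/2)


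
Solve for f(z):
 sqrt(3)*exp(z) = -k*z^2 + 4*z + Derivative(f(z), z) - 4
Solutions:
 f(z) = C1 + k*z^3/3 - 2*z^2 + 4*z + sqrt(3)*exp(z)


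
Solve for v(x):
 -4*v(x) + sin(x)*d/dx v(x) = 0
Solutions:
 v(x) = C1*(cos(x)^2 - 2*cos(x) + 1)/(cos(x)^2 + 2*cos(x) + 1)


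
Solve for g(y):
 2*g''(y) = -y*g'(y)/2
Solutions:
 g(y) = C1 + C2*erf(sqrt(2)*y/4)


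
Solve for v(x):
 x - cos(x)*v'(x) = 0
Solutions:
 v(x) = C1 + Integral(x/cos(x), x)


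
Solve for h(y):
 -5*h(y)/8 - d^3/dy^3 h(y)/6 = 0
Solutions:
 h(y) = C3*exp(-30^(1/3)*y/2) + (C1*sin(10^(1/3)*3^(5/6)*y/4) + C2*cos(10^(1/3)*3^(5/6)*y/4))*exp(30^(1/3)*y/4)


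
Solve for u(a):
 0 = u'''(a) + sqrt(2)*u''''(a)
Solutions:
 u(a) = C1 + C2*a + C3*a^2 + C4*exp(-sqrt(2)*a/2)


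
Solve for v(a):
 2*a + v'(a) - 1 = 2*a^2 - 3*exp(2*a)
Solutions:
 v(a) = C1 + 2*a^3/3 - a^2 + a - 3*exp(2*a)/2


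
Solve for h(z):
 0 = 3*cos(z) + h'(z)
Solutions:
 h(z) = C1 - 3*sin(z)


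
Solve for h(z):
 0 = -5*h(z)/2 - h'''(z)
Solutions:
 h(z) = C3*exp(-2^(2/3)*5^(1/3)*z/2) + (C1*sin(2^(2/3)*sqrt(3)*5^(1/3)*z/4) + C2*cos(2^(2/3)*sqrt(3)*5^(1/3)*z/4))*exp(2^(2/3)*5^(1/3)*z/4)


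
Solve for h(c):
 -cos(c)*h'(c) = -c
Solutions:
 h(c) = C1 + Integral(c/cos(c), c)


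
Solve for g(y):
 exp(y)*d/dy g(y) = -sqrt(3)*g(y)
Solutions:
 g(y) = C1*exp(sqrt(3)*exp(-y))


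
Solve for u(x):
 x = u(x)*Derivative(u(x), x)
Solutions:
 u(x) = -sqrt(C1 + x^2)
 u(x) = sqrt(C1 + x^2)


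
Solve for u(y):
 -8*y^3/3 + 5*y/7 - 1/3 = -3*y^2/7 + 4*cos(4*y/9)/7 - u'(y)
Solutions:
 u(y) = C1 + 2*y^4/3 - y^3/7 - 5*y^2/14 + y/3 + 9*sin(4*y/9)/7


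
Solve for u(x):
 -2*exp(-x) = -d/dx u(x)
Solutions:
 u(x) = C1 - 2*exp(-x)


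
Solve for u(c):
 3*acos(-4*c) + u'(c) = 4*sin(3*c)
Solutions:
 u(c) = C1 - 3*c*acos(-4*c) - 3*sqrt(1 - 16*c^2)/4 - 4*cos(3*c)/3


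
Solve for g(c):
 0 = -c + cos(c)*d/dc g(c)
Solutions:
 g(c) = C1 + Integral(c/cos(c), c)


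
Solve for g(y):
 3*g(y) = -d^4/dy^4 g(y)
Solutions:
 g(y) = (C1*sin(sqrt(2)*3^(1/4)*y/2) + C2*cos(sqrt(2)*3^(1/4)*y/2))*exp(-sqrt(2)*3^(1/4)*y/2) + (C3*sin(sqrt(2)*3^(1/4)*y/2) + C4*cos(sqrt(2)*3^(1/4)*y/2))*exp(sqrt(2)*3^(1/4)*y/2)


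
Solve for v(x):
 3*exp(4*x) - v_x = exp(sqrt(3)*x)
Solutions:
 v(x) = C1 + 3*exp(4*x)/4 - sqrt(3)*exp(sqrt(3)*x)/3


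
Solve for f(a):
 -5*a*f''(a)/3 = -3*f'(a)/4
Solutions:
 f(a) = C1 + C2*a^(29/20)


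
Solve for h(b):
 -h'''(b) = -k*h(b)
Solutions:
 h(b) = C1*exp(b*k^(1/3)) + C2*exp(b*k^(1/3)*(-1 + sqrt(3)*I)/2) + C3*exp(-b*k^(1/3)*(1 + sqrt(3)*I)/2)
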